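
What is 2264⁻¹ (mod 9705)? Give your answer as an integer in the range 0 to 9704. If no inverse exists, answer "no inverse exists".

Run Euclid on (9705, 2264):
9705 = 4·2264 + 649
2264 = 3·649 + 317
649 = 2·317 + 15
317 = 21·15 + 2
15 = 7·2 + 1
2 = 2·1 + 0
Since gcd(2264, 9705) = 1, back-substitute to write 1 as a combination:
1 = 15 − 7·2
1 = −7·317 + 148·15
1 = 148·649 − 303·317
1 = −303·2264 + 1057·649
1 = 1057·9705 − 4531·2264
Hence 2264⁻¹ ≡ -4531 ≡ 5174 (mod 9705).

5174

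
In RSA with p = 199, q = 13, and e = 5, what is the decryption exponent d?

1901

φ(n) = (p−1)(q−1) = 198·12 = 2376.
Need d with 5·d ≡ 1 (mod 2376). Apply the extended Euclidean algorithm:
2376 = 475·5 + 1
5 = 5·1 + 0
Back-substitute:
1 = 2376 − 475·5
So 5·(-475) ≡ 1 (mod 2376), hence d ≡ -475 ≡ 1901 (mod 2376).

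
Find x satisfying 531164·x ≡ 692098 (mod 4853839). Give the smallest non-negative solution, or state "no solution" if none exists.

First find gcd(531164, 4853839):
4853839 = 9·531164 + 73363
531164 = 7·73363 + 17623
73363 = 4·17623 + 2871
17623 = 6·2871 + 397
2871 = 7·397 + 92
397 = 4·92 + 29
92 = 3·29 + 5
29 = 5·5 + 4
5 = 1·4 + 1
4 = 4·1 + 0
gcd = 1, so a unique solution mod 4853839 exists.
Back-substitute for the Bézout coefficients:
1 = 5 − 4
1 = −29 + 6·5
1 = 6·92 − 19·29
1 = −19·397 + 82·92
1 = 82·2871 − 593·397
1 = −593·17623 + 3640·2871
1 = 3640·73363 − 15153·17623
1 = −15153·531164 + 109711·73363
1 = 109711·4853839 − 1002552·531164
So 531164·(-1002552) ≡ 1 (mod 4853839), giving 531164⁻¹ ≡ 3851287.
x ≡ 531164⁻¹·692098 ≡ 3851287·692098 ≡ 1758632 (mod 4853839).

1758632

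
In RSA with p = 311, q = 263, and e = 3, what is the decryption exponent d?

54147

φ(n) = (p−1)(q−1) = 310·262 = 81220.
Need d with 3·d ≡ 1 (mod 81220). Apply the extended Euclidean algorithm:
81220 = 27073×3 + 1
3 = 3×1 + 0
Back-substitute:
1 = 81220 − 27073·3
So 3·(-27073) ≡ 1 (mod 81220), hence d ≡ -27073 ≡ 54147 (mod 81220).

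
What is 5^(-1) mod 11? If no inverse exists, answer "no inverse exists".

9

gcd(11, 5) by repeated division:
11 = 2·5 + 1
5 = 5·1 + 0
gcd = 1, so the inverse exists. Back-substitute:
1 = 11 − 2·5
Thus 5·(-2) ≡ 1 (mod 11); reducing, -2 mod 11 = 9.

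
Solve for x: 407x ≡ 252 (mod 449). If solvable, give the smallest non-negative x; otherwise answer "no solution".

First find gcd(407, 449):
449 = 1·407 + 42
407 = 9·42 + 29
42 = 1·29 + 13
29 = 2·13 + 3
13 = 4·3 + 1
3 = 3·1 + 0
gcd = 1, so a unique solution mod 449 exists.
Back-substitute for the Bézout coefficients:
1 = 13 − 4·3
1 = −4·29 + 9·13
1 = 9·42 − 13·29
1 = −13·407 + 126·42
1 = 126·449 − 139·407
So 407·(-139) ≡ 1 (mod 449), giving 407⁻¹ ≡ 310.
x ≡ 407⁻¹·252 ≡ 310·252 ≡ 443 (mod 449).

443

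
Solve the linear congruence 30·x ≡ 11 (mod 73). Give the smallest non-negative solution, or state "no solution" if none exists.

First find gcd(30, 73):
73 = 2*30 + 13
30 = 2*13 + 4
13 = 3*4 + 1
4 = 4*1 + 0
gcd = 1, so a unique solution mod 73 exists.
Back-substitute for the Bézout coefficients:
1 = 13 − 3·4
1 = −3·30 + 7·13
1 = 7·73 − 17·30
So 30·(-17) ≡ 1 (mod 73), giving 30⁻¹ ≡ 56.
x ≡ 30⁻¹·11 ≡ 56·11 ≡ 32 (mod 73).

32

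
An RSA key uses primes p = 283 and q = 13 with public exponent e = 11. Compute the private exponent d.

923

φ(n) = (p−1)(q−1) = 282·12 = 3384.
Need d with 11·d ≡ 1 (mod 3384). Apply the extended Euclidean algorithm:
3384 = 307·11 + 7
11 = 1·7 + 4
7 = 1·4 + 3
4 = 1·3 + 1
3 = 3·1 + 0
Back-substitute:
1 = 4 − 3
1 = −7 + 2·4
1 = 2·11 − 3·7
1 = −3·3384 + 923·11
So 11·923 ≡ 1 (mod 3384), hence d = 923.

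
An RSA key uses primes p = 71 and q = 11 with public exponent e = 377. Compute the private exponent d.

13

φ(n) = (p−1)(q−1) = 70·10 = 700.
Need d with 377·d ≡ 1 (mod 700). Apply the extended Euclidean algorithm:
700 = 1·377 + 323
377 = 1·323 + 54
323 = 5·54 + 53
54 = 1·53 + 1
53 = 53·1 + 0
Back-substitute:
1 = 54 − 53
1 = −323 + 6·54
1 = 6·377 − 7·323
1 = −7·700 + 13·377
So 377·13 ≡ 1 (mod 700), hence d = 13.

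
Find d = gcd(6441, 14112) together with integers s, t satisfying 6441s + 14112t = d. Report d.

Euclidean algorithm:
14112 = 2*6441 + 1230
6441 = 5*1230 + 291
1230 = 4*291 + 66
291 = 4*66 + 27
66 = 2*27 + 12
27 = 2*12 + 3
12 = 4*3 + 0
gcd(6441, 14112) = 3.
Express as a combination:
3 = 27 − 2·12
3 = −2·66 + 5·27
3 = 5·291 − 22·66
3 = −22·1230 + 93·291
3 = 93·6441 − 487·1230
3 = −487·14112 + 1067·6441
So 3 = (-487)·14112 + (1067)·6441.

3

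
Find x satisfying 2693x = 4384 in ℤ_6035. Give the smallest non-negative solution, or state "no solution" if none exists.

5073

First find gcd(2693, 6035):
6035 = 2×2693 + 649
2693 = 4×649 + 97
649 = 6×97 + 67
97 = 1×67 + 30
67 = 2×30 + 7
30 = 4×7 + 2
7 = 3×2 + 1
2 = 2×1 + 0
gcd = 1, so a unique solution mod 6035 exists.
Back-substitute for the Bézout coefficients:
1 = 7 − 3·2
1 = −3·30 + 13·7
1 = 13·67 − 29·30
1 = −29·97 + 42·67
1 = 42·649 − 281·97
1 = −281·2693 + 1166·649
1 = 1166·6035 − 2613·2693
So 2693·(-2613) ≡ 1 (mod 6035), giving 2693⁻¹ ≡ 3422.
x ≡ 2693⁻¹·4384 ≡ 3422·4384 ≡ 5073 (mod 6035).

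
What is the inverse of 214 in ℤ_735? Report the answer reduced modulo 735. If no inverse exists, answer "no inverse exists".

79

Extended Euclidean algorithm:
735 = 3*214 + 93
214 = 2*93 + 28
93 = 3*28 + 9
28 = 3*9 + 1
9 = 9*1 + 0
Since gcd(214, 735) = 1, back-substitute to write 1 as a combination:
1 = 28 − 3·9
1 = −3·93 + 10·28
1 = 10·214 − 23·93
1 = −23·735 + 79·214
So 214·79 ≡ 1 (mod 735).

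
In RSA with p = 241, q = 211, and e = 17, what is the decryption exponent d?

20753

φ(n) = (p−1)(q−1) = 240·210 = 50400.
Need d with 17·d ≡ 1 (mod 50400). Apply the extended Euclidean algorithm:
50400 = 2964×17 + 12
17 = 1×12 + 5
12 = 2×5 + 2
5 = 2×2 + 1
2 = 2×1 + 0
Back-substitute:
1 = 5 − 2·2
1 = −2·12 + 5·5
1 = 5·17 − 7·12
1 = −7·50400 + 20753·17
So 17·20753 ≡ 1 (mod 50400), hence d = 20753.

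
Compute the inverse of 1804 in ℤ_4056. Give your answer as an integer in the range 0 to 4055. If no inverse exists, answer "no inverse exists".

Euclidean algorithm on 4056, 1804:
4056 = 2·1804 + 448
1804 = 4·448 + 12
448 = 37·12 + 4
12 = 3·4 + 0
The gcd is 4, not 1, hence no inverse exists.

no inverse exists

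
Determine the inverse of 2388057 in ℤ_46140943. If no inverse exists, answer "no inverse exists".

Run Euclid on (46140943, 2388057):
46140943 = 19*2388057 + 767860
2388057 = 3*767860 + 84477
767860 = 9*84477 + 7567
84477 = 11*7567 + 1240
7567 = 6*1240 + 127
1240 = 9*127 + 97
127 = 1*97 + 30
97 = 3*30 + 7
30 = 4*7 + 2
7 = 3*2 + 1
2 = 2*1 + 0
The gcd is 1. Working backward:
1 = 7 − 3·2
1 = −3·30 + 13·7
1 = 13·97 − 42·30
1 = −42·127 + 55·97
1 = 55·1240 − 537·127
1 = −537·7567 + 3277·1240
1 = 3277·84477 − 36584·7567
1 = −36584·767860 + 332533·84477
1 = 332533·2388057 − 1034183·767860
1 = −1034183·46140943 + 19982010·2388057
So 2388057·19982010 ≡ 1 (mod 46140943).

19982010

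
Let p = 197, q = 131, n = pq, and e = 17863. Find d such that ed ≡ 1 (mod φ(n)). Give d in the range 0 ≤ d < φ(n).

φ(n) = (p−1)(q−1) = 196·130 = 25480.
Need d with 17863·d ≡ 1 (mod 25480). Apply the extended Euclidean algorithm:
25480 = 1×17863 + 7617
17863 = 2×7617 + 2629
7617 = 2×2629 + 2359
2629 = 1×2359 + 270
2359 = 8×270 + 199
270 = 1×199 + 71
199 = 2×71 + 57
71 = 1×57 + 14
57 = 4×14 + 1
14 = 14×1 + 0
Back-substitute:
1 = 57 − 4·14
1 = −4·71 + 5·57
1 = 5·199 − 14·71
1 = −14·270 + 19·199
1 = 19·2359 − 166·270
1 = −166·2629 + 185·2359
1 = 185·7617 − 536·2629
1 = −536·17863 + 1257·7617
1 = 1257·25480 − 1793·17863
So 17863·(-1793) ≡ 1 (mod 25480), hence d ≡ -1793 ≡ 23687 (mod 25480).

23687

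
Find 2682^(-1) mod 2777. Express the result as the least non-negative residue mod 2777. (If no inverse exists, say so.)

380

gcd(2777, 2682) by repeated division:
2777 = 1·2682 + 95
2682 = 28·95 + 22
95 = 4·22 + 7
22 = 3·7 + 1
7 = 7·1 + 0
Since gcd(2682, 2777) = 1, back-substitute to write 1 as a combination:
1 = 22 − 3·7
1 = −3·95 + 13·22
1 = 13·2682 − 367·95
1 = −367·2777 + 380·2682
So 2682·380 ≡ 1 (mod 2777).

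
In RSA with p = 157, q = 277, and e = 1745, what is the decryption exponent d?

φ(n) = (p−1)(q−1) = 156·276 = 43056.
Need d with 1745·d ≡ 1 (mod 43056). Apply the extended Euclidean algorithm:
43056 = 24×1745 + 1176
1745 = 1×1176 + 569
1176 = 2×569 + 38
569 = 14×38 + 37
38 = 1×37 + 1
37 = 37×1 + 0
Back-substitute:
1 = 38 − 37
1 = −569 + 15·38
1 = 15·1176 − 31·569
1 = −31·1745 + 46·1176
1 = 46·43056 − 1135·1745
So 1745·(-1135) ≡ 1 (mod 43056), hence d ≡ -1135 ≡ 41921 (mod 43056).

41921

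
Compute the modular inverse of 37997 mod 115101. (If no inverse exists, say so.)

gcd(115101, 37997) by repeated division:
115101 = 3·37997 + 1110
37997 = 34·1110 + 257
1110 = 4·257 + 82
257 = 3·82 + 11
82 = 7·11 + 5
11 = 2·5 + 1
5 = 5·1 + 0
gcd = 1, so the inverse exists. Back-substitute:
1 = 11 − 2·5
1 = −2·82 + 15·11
1 = 15·257 − 47·82
1 = −47·1110 + 203·257
1 = 203·37997 − 6949·1110
1 = −6949·115101 + 21050·37997
So 37997·21050 ≡ 1 (mod 115101).

21050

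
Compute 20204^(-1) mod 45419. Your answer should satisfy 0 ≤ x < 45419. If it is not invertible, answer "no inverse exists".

Apply the Euclidean algorithm to 45419 and 20204:
45419 = 2*20204 + 5011
20204 = 4*5011 + 160
5011 = 31*160 + 51
160 = 3*51 + 7
51 = 7*7 + 2
7 = 3*2 + 1
2 = 2*1 + 0
gcd = 1, so the inverse exists. Back-substitute:
1 = 7 − 3·2
1 = −3·51 + 22·7
1 = 22·160 − 69·51
1 = −69·5011 + 2161·160
1 = 2161·20204 − 8713·5011
1 = −8713·45419 + 19587·20204
So 20204·19587 ≡ 1 (mod 45419).

19587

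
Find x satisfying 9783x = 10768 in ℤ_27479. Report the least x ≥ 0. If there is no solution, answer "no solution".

First find gcd(9783, 27479):
27479 = 2×9783 + 7913
9783 = 1×7913 + 1870
7913 = 4×1870 + 433
1870 = 4×433 + 138
433 = 3×138 + 19
138 = 7×19 + 5
19 = 3×5 + 4
5 = 1×4 + 1
4 = 4×1 + 0
gcd = 1, so a unique solution mod 27479 exists.
Back-substitute for the Bézout coefficients:
1 = 5 − 4
1 = −19 + 4·5
1 = 4·138 − 29·19
1 = −29·433 + 91·138
1 = 91·1870 − 393·433
1 = −393·7913 + 1663·1870
1 = 1663·9783 − 2056·7913
1 = −2056·27479 + 5775·9783
So 9783·(5775) ≡ 1 (mod 27479), giving 9783⁻¹ ≡ 5775.
x ≡ 9783⁻¹·10768 ≡ 5775·10768 ≡ 223 (mod 27479).

223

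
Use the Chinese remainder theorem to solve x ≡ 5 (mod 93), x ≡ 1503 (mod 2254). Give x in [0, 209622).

Write x = 5 + 93·k. Then 93·k ≡ 1503 − 5 ≡ 1498 (mod 2254).
Need 93⁻¹ mod 2254. Extended Euclid on (2254, 93):
2254 = 24*93 + 22
93 = 4*22 + 5
22 = 4*5 + 2
5 = 2*2 + 1
2 = 2*1 + 0
Back-substitute:
1 = 5 − 2·2
1 = −2·22 + 9·5
1 = 9·93 − 38·22
1 = −38·2254 + 921·93
93⁻¹ ≡ 921 (mod 2254), so k ≡ 921·1498 ≡ 210 (mod 2254).
x = 5 + 93·210 = 19535.

19535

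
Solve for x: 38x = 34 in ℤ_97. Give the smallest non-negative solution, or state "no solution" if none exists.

First find gcd(38, 97):
97 = 2·38 + 21
38 = 1·21 + 17
21 = 1·17 + 4
17 = 4·4 + 1
4 = 4·1 + 0
gcd = 1, so a unique solution mod 97 exists.
Back-substitute for the Bézout coefficients:
1 = 17 − 4·4
1 = −4·21 + 5·17
1 = 5·38 − 9·21
1 = −9·97 + 23·38
So 38·(23) ≡ 1 (mod 97), giving 38⁻¹ ≡ 23.
x ≡ 38⁻¹·34 ≡ 23·34 ≡ 6 (mod 97).

6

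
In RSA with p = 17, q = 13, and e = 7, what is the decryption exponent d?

φ(n) = (p−1)(q−1) = 16·12 = 192.
Need d with 7·d ≡ 1 (mod 192). Apply the extended Euclidean algorithm:
192 = 27·7 + 3
7 = 2·3 + 1
3 = 3·1 + 0
Back-substitute:
1 = 7 − 2·3
1 = −2·192 + 55·7
So 7·55 ≡ 1 (mod 192), hence d = 55.

55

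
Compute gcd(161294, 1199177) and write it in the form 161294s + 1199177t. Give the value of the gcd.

7

Euclidean algorithm:
1199177 = 7*161294 + 70119
161294 = 2*70119 + 21056
70119 = 3*21056 + 6951
21056 = 3*6951 + 203
6951 = 34*203 + 49
203 = 4*49 + 7
49 = 7*7 + 0
gcd(161294, 1199177) = 7.
Back-substituting:
7 = 203 − 4·49
7 = −4·6951 + 137·203
7 = 137·21056 − 415·6951
7 = −415·70119 + 1382·21056
7 = 1382·161294 − 3179·70119
7 = −3179·1199177 + 23635·161294
So 7 = (-3179)·1199177 + (23635)·161294.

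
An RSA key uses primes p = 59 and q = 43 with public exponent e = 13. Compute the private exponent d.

937

φ(n) = (p−1)(q−1) = 58·42 = 2436.
Need d with 13·d ≡ 1 (mod 2436). Apply the extended Euclidean algorithm:
2436 = 187*13 + 5
13 = 2*5 + 3
5 = 1*3 + 2
3 = 1*2 + 1
2 = 2*1 + 0
Back-substitute:
1 = 3 − 2
1 = −5 + 2·3
1 = 2·13 − 5·5
1 = −5·2436 + 937·13
So 13·937 ≡ 1 (mod 2436), hence d = 937.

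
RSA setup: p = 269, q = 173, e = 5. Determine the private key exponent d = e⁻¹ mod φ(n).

φ(n) = (p−1)(q−1) = 268·172 = 46096.
Need d with 5·d ≡ 1 (mod 46096). Apply the extended Euclidean algorithm:
46096 = 9219×5 + 1
5 = 5×1 + 0
Back-substitute:
1 = 46096 − 9219·5
So 5·(-9219) ≡ 1 (mod 46096), hence d ≡ -9219 ≡ 36877 (mod 46096).

36877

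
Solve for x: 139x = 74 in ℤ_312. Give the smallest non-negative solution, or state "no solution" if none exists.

14

First find gcd(139, 312):
312 = 2*139 + 34
139 = 4*34 + 3
34 = 11*3 + 1
3 = 3*1 + 0
gcd = 1, so a unique solution mod 312 exists.
Back-substitute for the Bézout coefficients:
1 = 34 − 11·3
1 = −11·139 + 45·34
1 = 45·312 − 101·139
So 139·(-101) ≡ 1 (mod 312), giving 139⁻¹ ≡ 211.
x ≡ 139⁻¹·74 ≡ 211·74 ≡ 14 (mod 312).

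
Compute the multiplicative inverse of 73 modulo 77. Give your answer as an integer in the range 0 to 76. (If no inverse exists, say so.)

19

Run Euclid on (77, 73):
77 = 1·73 + 4
73 = 18·4 + 1
4 = 4·1 + 0
The gcd is 1. Working backward:
1 = 73 − 18·4
1 = −18·77 + 19·73
So 73·19 ≡ 1 (mod 77).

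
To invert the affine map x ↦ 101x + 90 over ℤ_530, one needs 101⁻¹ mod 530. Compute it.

21

gcd(530, 101) by repeated division:
530 = 5·101 + 25
101 = 4·25 + 1
25 = 25·1 + 0
The gcd is 1. Working backward:
1 = 101 − 4·25
1 = −4·530 + 21·101
So 101·21 ≡ 1 (mod 530).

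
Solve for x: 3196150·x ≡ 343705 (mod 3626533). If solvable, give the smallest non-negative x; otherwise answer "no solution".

2222299

First find gcd(3196150, 3626533):
3626533 = 1×3196150 + 430383
3196150 = 7×430383 + 183469
430383 = 2×183469 + 63445
183469 = 2×63445 + 56579
63445 = 1×56579 + 6866
56579 = 8×6866 + 1651
6866 = 4×1651 + 262
1651 = 6×262 + 79
262 = 3×79 + 25
79 = 3×25 + 4
25 = 6×4 + 1
4 = 4×1 + 0
gcd = 1, so a unique solution mod 3626533 exists.
Back-substitute for the Bézout coefficients:
1 = 25 − 6·4
1 = −6·79 + 19·25
1 = 19·262 − 63·79
1 = −63·1651 + 397·262
1 = 397·6866 − 1651·1651
1 = −1651·56579 + 13605·6866
1 = 13605·63445 − 15256·56579
1 = −15256·183469 + 44117·63445
1 = 44117·430383 − 103490·183469
1 = −103490·3196150 + 768547·430383
1 = 768547·3626533 − 872037·3196150
So 3196150·(-872037) ≡ 1 (mod 3626533), giving 3196150⁻¹ ≡ 2754496.
x ≡ 3196150⁻¹·343705 ≡ 2754496·343705 ≡ 2222299 (mod 3626533).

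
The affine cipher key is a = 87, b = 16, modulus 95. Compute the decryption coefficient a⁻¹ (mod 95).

Apply the Euclidean algorithm to 95 and 87:
95 = 1·87 + 8
87 = 10·8 + 7
8 = 1·7 + 1
7 = 7·1 + 0
The gcd is 1. Working backward:
1 = 8 − 7
1 = −87 + 11·8
1 = 11·95 − 12·87
Thus 87·(-12) ≡ 1 (mod 95); reducing, -12 mod 95 = 83.

83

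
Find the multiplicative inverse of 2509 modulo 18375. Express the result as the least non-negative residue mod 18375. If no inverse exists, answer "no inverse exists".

Apply the Euclidean algorithm to 18375 and 2509:
18375 = 7·2509 + 812
2509 = 3·812 + 73
812 = 11·73 + 9
73 = 8·9 + 1
9 = 9·1 + 0
The gcd is 1. Working backward:
1 = 73 − 8·9
1 = −8·812 + 89·73
1 = 89·2509 − 275·812
1 = −275·18375 + 2014·2509
So 2509·2014 ≡ 1 (mod 18375).

2014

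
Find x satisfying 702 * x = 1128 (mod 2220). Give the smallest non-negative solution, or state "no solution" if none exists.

First find gcd(702, 2220):
2220 = 3·702 + 114
702 = 6·114 + 18
114 = 6·18 + 6
18 = 3·6 + 0
gcd = 6 and 6 | 1128, so solutions exist. Divide through by 6: 117x ≡ 188 (mod 370).
Now find 117⁻¹ mod 370:
370 = 3·117 + 19
117 = 6·19 + 3
19 = 6·3 + 1
3 = 3·1 + 0
Back-substitute:
1 = 19 − 6·3
1 = −6·117 + 37·19
1 = 37·370 − 117·117
So 117·(-117) ≡ 1 (mod 370), i.e. 117⁻¹ ≡ 253.
Then x ≡ 253·188 ≡ 204 (mod 370); the smallest non-negative solution is x = 204.

204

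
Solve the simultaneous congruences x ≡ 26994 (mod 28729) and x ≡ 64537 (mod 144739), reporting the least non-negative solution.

Write x = 26994 + 28729·k. Then 28729·k ≡ 64537 − 26994 ≡ 37543 (mod 144739).
Need 28729⁻¹ mod 144739. Extended Euclid on (144739, 28729):
144739 = 5×28729 + 1094
28729 = 26×1094 + 285
1094 = 3×285 + 239
285 = 1×239 + 46
239 = 5×46 + 9
46 = 5×9 + 1
9 = 9×1 + 0
Back-substitute:
1 = 46 − 5·9
1 = −5·239 + 26·46
1 = 26·285 − 31·239
1 = −31·1094 + 119·285
1 = 119·28729 − 3125·1094
1 = −3125·144739 + 15744·28729
28729⁻¹ ≡ 15744 (mod 144739), so k ≡ 15744·37543 ≡ 107655 (mod 144739).
x = 26994 + 28729·107655 = 3092847489.

3092847489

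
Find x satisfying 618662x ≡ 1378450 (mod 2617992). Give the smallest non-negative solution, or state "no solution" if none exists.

302171

First find gcd(618662, 2617992):
2617992 = 4*618662 + 143344
618662 = 4*143344 + 45286
143344 = 3*45286 + 7486
45286 = 6*7486 + 370
7486 = 20*370 + 86
370 = 4*86 + 26
86 = 3*26 + 8
26 = 3*8 + 2
8 = 4*2 + 0
gcd = 2 and 2 | 1378450, so solutions exist. Divide through by 2: 309331x ≡ 689225 (mod 1308996).
Now find 309331⁻¹ mod 1308996:
1308996 = 4*309331 + 71672
309331 = 4*71672 + 22643
71672 = 3*22643 + 3743
22643 = 6*3743 + 185
3743 = 20*185 + 43
185 = 4*43 + 13
43 = 3*13 + 4
13 = 3*4 + 1
4 = 4*1 + 0
Back-substitute:
1 = 13 − 3·4
1 = −3·43 + 10·13
1 = 10·185 − 43·43
1 = −43·3743 + 870·185
1 = 870·22643 − 5263·3743
1 = −5263·71672 + 16659·22643
1 = 16659·309331 − 71899·71672
1 = −71899·1308996 + 304255·309331
So 309331⁻¹ ≡ 304255 (mod 1308996).
Then x ≡ 304255·689225 ≡ 302171 (mod 1308996); the smallest non-negative solution is x = 302171.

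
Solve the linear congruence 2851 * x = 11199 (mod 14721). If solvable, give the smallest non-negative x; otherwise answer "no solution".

First find gcd(2851, 14721):
14721 = 5·2851 + 466
2851 = 6·466 + 55
466 = 8·55 + 26
55 = 2·26 + 3
26 = 8·3 + 2
3 = 1·2 + 1
2 = 2·1 + 0
gcd = 1, so a unique solution mod 14721 exists.
Back-substitute for the Bézout coefficients:
1 = 3 − 2
1 = −26 + 9·3
1 = 9·55 − 19·26
1 = −19·466 + 161·55
1 = 161·2851 − 985·466
1 = −985·14721 + 5086·2851
So 2851·(5086) ≡ 1 (mod 14721), giving 2851⁻¹ ≡ 5086.
x ≡ 2851⁻¹·11199 ≡ 5086·11199 ≡ 2565 (mod 14721).

2565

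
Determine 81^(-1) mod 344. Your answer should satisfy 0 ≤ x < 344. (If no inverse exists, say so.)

gcd(344, 81) by repeated division:
344 = 4*81 + 20
81 = 4*20 + 1
20 = 20*1 + 0
The gcd is 1. Working backward:
1 = 81 − 4·20
1 = −4·344 + 17·81
So 81·17 ≡ 1 (mod 344).

17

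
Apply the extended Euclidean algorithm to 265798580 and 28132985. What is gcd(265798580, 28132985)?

5

Euclidean algorithm:
265798580 = 9*28132985 + 12601715
28132985 = 2*12601715 + 2929555
12601715 = 4*2929555 + 883495
2929555 = 3*883495 + 279070
883495 = 3*279070 + 46285
279070 = 6*46285 + 1360
46285 = 34*1360 + 45
1360 = 30*45 + 10
45 = 4*10 + 5
10 = 2*5 + 0
gcd(265798580, 28132985) = 5.
Back-substituting:
5 = 45 − 4·10
5 = −4·1360 + 121·45
5 = 121·46285 − 4118·1360
5 = −4118·279070 + 24829·46285
5 = 24829·883495 − 78605·279070
5 = −78605·2929555 + 260644·883495
5 = 260644·12601715 − 1121181·2929555
5 = −1121181·28132985 + 2503006·12601715
5 = 2503006·265798580 − 23648235·28132985
So 5 = (2503006)·265798580 + (-23648235)·28132985.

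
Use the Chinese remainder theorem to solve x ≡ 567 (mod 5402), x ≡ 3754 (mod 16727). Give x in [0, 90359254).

Write x = 567 + 5402·k. Then 5402·k ≡ 3754 − 567 ≡ 3187 (mod 16727).
Need 5402⁻¹ mod 16727. Extended Euclid on (16727, 5402):
16727 = 3*5402 + 521
5402 = 10*521 + 192
521 = 2*192 + 137
192 = 1*137 + 55
137 = 2*55 + 27
55 = 2*27 + 1
27 = 27*1 + 0
Back-substitute:
1 = 55 − 2·27
1 = −2·137 + 5·55
1 = 5·192 − 7·137
1 = −7·521 + 19·192
1 = 19·5402 − 197·521
1 = −197·16727 + 610·5402
5402⁻¹ ≡ 610 (mod 16727), so k ≡ 610·3187 ≡ 3738 (mod 16727).
x = 567 + 5402·3738 = 20193243.

20193243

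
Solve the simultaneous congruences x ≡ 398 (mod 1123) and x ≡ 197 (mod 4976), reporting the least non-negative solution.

Write x = 398 + 1123·k. Then 1123·k ≡ 197 − 398 ≡ 4775 (mod 4976).
Need 1123⁻¹ mod 4976. Extended Euclid on (4976, 1123):
4976 = 4*1123 + 484
1123 = 2*484 + 155
484 = 3*155 + 19
155 = 8*19 + 3
19 = 6*3 + 1
3 = 3*1 + 0
Back-substitute:
1 = 19 − 6·3
1 = −6·155 + 49·19
1 = 49·484 − 153·155
1 = −153·1123 + 355·484
1 = 355·4976 − 1573·1123
1123⁻¹ ≡ 3403 (mod 4976), so k ≡ 3403·4775 ≡ 2685 (mod 4976).
x = 398 + 1123·2685 = 3015653.

3015653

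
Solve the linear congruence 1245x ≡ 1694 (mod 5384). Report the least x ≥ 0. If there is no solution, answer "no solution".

2462

First find gcd(1245, 5384):
5384 = 4·1245 + 404
1245 = 3·404 + 33
404 = 12·33 + 8
33 = 4·8 + 1
8 = 8·1 + 0
gcd = 1, so a unique solution mod 5384 exists.
Back-substitute for the Bézout coefficients:
1 = 33 − 4·8
1 = −4·404 + 49·33
1 = 49·1245 − 151·404
1 = −151·5384 + 653·1245
So 1245·(653) ≡ 1 (mod 5384), giving 1245⁻¹ ≡ 653.
x ≡ 1245⁻¹·1694 ≡ 653·1694 ≡ 2462 (mod 5384).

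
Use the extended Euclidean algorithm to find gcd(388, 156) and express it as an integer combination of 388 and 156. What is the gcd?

Euclidean algorithm:
388 = 2·156 + 76
156 = 2·76 + 4
76 = 19·4 + 0
gcd(388, 156) = 4.
Back-substituting:
4 = 156 − 2·76
4 = −2·388 + 5·156
So 4 = (-2)·388 + (5)·156.

4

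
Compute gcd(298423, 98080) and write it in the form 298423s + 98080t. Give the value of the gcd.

Apply Euclid's algorithm to 298423 and 98080:
298423 = 3·98080 + 4183
98080 = 23·4183 + 1871
4183 = 2·1871 + 441
1871 = 4·441 + 107
441 = 4·107 + 13
107 = 8·13 + 3
13 = 4·3 + 1
3 = 3·1 + 0
gcd(298423, 98080) = 1.
Express as a combination:
1 = 13 − 4·3
1 = −4·107 + 33·13
1 = 33·441 − 136·107
1 = −136·1871 + 577·441
1 = 577·4183 − 1290·1871
1 = −1290·98080 + 30247·4183
1 = 30247·298423 − 92031·98080
So 1 = (30247)·298423 + (-92031)·98080.

1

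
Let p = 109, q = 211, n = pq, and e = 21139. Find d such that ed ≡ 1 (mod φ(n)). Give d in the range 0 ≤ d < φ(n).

φ(n) = (p−1)(q−1) = 108·210 = 22680.
Need d with 21139·d ≡ 1 (mod 22680). Apply the extended Euclidean algorithm:
22680 = 1*21139 + 1541
21139 = 13*1541 + 1106
1541 = 1*1106 + 435
1106 = 2*435 + 236
435 = 1*236 + 199
236 = 1*199 + 37
199 = 5*37 + 14
37 = 2*14 + 9
14 = 1*9 + 5
9 = 1*5 + 4
5 = 1*4 + 1
4 = 4*1 + 0
Back-substitute:
1 = 5 − 4
1 = −9 + 2·5
1 = 2·14 − 3·9
1 = −3·37 + 8·14
1 = 8·199 − 43·37
1 = −43·236 + 51·199
1 = 51·435 − 94·236
1 = −94·1106 + 239·435
1 = 239·1541 − 333·1106
1 = −333·21139 + 4568·1541
1 = 4568·22680 − 4901·21139
So 21139·(-4901) ≡ 1 (mod 22680), hence d ≡ -4901 ≡ 17779 (mod 22680).

17779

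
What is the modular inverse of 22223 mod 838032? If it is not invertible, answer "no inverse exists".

816047

Apply the Euclidean algorithm to 838032 and 22223:
838032 = 37·22223 + 15781
22223 = 1·15781 + 6442
15781 = 2·6442 + 2897
6442 = 2·2897 + 648
2897 = 4·648 + 305
648 = 2·305 + 38
305 = 8·38 + 1
38 = 38·1 + 0
Since gcd(22223, 838032) = 1, back-substitute to write 1 as a combination:
1 = 305 − 8·38
1 = −8·648 + 17·305
1 = 17·2897 − 76·648
1 = −76·6442 + 169·2897
1 = 169·15781 − 414·6442
1 = −414·22223 + 583·15781
1 = 583·838032 − 21985·22223
Thus 22223·(-21985) ≡ 1 (mod 838032); reducing, -21985 mod 838032 = 816047.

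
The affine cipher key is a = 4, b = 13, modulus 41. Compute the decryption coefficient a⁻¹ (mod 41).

31

gcd(41, 4) by repeated division:
41 = 10×4 + 1
4 = 4×1 + 0
gcd = 1, so the inverse exists. Back-substitute:
1 = 41 − 10·4
Thus 4·(-10) ≡ 1 (mod 41); reducing, -10 mod 41 = 31.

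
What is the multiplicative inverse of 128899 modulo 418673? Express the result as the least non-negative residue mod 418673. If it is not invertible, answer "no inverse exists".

58488

gcd(418673, 128899) by repeated division:
418673 = 3×128899 + 31976
128899 = 4×31976 + 995
31976 = 32×995 + 136
995 = 7×136 + 43
136 = 3×43 + 7
43 = 6×7 + 1
7 = 7×1 + 0
The gcd is 1. Working backward:
1 = 43 − 6·7
1 = −6·136 + 19·43
1 = 19·995 − 139·136
1 = −139·31976 + 4467·995
1 = 4467·128899 − 18007·31976
1 = −18007·418673 + 58488·128899
So 128899·58488 ≡ 1 (mod 418673).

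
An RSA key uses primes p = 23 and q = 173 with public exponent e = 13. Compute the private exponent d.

3493

φ(n) = (p−1)(q−1) = 22·172 = 3784.
Need d with 13·d ≡ 1 (mod 3784). Apply the extended Euclidean algorithm:
3784 = 291×13 + 1
13 = 13×1 + 0
Back-substitute:
1 = 3784 − 291·13
So 13·(-291) ≡ 1 (mod 3784), hence d ≡ -291 ≡ 3493 (mod 3784).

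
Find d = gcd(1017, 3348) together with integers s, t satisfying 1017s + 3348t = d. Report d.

9

Apply Euclid's algorithm to 3348 and 1017:
3348 = 3·1017 + 297
1017 = 3·297 + 126
297 = 2·126 + 45
126 = 2·45 + 36
45 = 1·36 + 9
36 = 4·9 + 0
gcd(1017, 3348) = 9.
Back-substituting:
9 = 45 − 36
9 = −126 + 3·45
9 = 3·297 − 7·126
9 = −7·1017 + 24·297
9 = 24·3348 − 79·1017
So 9 = (24)·3348 + (-79)·1017.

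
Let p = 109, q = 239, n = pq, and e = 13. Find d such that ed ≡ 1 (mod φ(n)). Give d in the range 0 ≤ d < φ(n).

7909

φ(n) = (p−1)(q−1) = 108·238 = 25704.
Need d with 13·d ≡ 1 (mod 25704). Apply the extended Euclidean algorithm:
25704 = 1977×13 + 3
13 = 4×3 + 1
3 = 3×1 + 0
Back-substitute:
1 = 13 − 4·3
1 = −4·25704 + 7909·13
So 13·7909 ≡ 1 (mod 25704), hence d = 7909.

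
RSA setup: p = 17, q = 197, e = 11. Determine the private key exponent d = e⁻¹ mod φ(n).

2851

φ(n) = (p−1)(q−1) = 16·196 = 3136.
Need d with 11·d ≡ 1 (mod 3136). Apply the extended Euclidean algorithm:
3136 = 285·11 + 1
11 = 11·1 + 0
Back-substitute:
1 = 3136 − 285·11
So 11·(-285) ≡ 1 (mod 3136), hence d ≡ -285 ≡ 2851 (mod 3136).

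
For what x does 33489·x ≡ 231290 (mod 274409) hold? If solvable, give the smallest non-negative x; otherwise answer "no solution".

31857

First find gcd(33489, 274409):
274409 = 8·33489 + 6497
33489 = 5·6497 + 1004
6497 = 6·1004 + 473
1004 = 2·473 + 58
473 = 8·58 + 9
58 = 6·9 + 4
9 = 2·4 + 1
4 = 4·1 + 0
gcd = 1, so a unique solution mod 274409 exists.
Back-substitute for the Bézout coefficients:
1 = 9 − 2·4
1 = −2·58 + 13·9
1 = 13·473 − 106·58
1 = −106·1004 + 225·473
1 = 225·6497 − 1456·1004
1 = −1456·33489 + 7505·6497
1 = 7505·274409 − 61496·33489
So 33489·(-61496) ≡ 1 (mod 274409), giving 33489⁻¹ ≡ 212913.
x ≡ 33489⁻¹·231290 ≡ 212913·231290 ≡ 31857 (mod 274409).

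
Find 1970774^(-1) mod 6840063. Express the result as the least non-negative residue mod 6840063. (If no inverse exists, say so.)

Extended Euclidean algorithm:
6840063 = 3*1970774 + 927741
1970774 = 2*927741 + 115292
927741 = 8*115292 + 5405
115292 = 21*5405 + 1787
5405 = 3*1787 + 44
1787 = 40*44 + 27
44 = 1*27 + 17
27 = 1*17 + 10
17 = 1*10 + 7
10 = 1*7 + 3
7 = 2*3 + 1
3 = 3*1 + 0
The gcd is 1. Working backward:
1 = 7 − 2·3
1 = −2·10 + 3·7
1 = 3·17 − 5·10
1 = −5·27 + 8·17
1 = 8·44 − 13·27
1 = −13·1787 + 528·44
1 = 528·5405 − 1597·1787
1 = −1597·115292 + 34065·5405
1 = 34065·927741 − 274117·115292
1 = −274117·1970774 + 582299·927741
1 = 582299·6840063 − 2021014·1970774
So 1970774·(-2021014) ≡ 1 (mod 6840063), and -2021014 ≡ 4819049 (mod 6840063).

4819049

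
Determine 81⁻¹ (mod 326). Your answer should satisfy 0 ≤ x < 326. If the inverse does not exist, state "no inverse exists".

161

Apply the Euclidean algorithm to 326 and 81:
326 = 4×81 + 2
81 = 40×2 + 1
2 = 2×1 + 0
gcd = 1, so the inverse exists. Back-substitute:
1 = 81 − 40·2
1 = −40·326 + 161·81
So 81·161 ≡ 1 (mod 326).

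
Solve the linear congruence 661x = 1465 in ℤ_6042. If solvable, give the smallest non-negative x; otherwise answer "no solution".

313

First find gcd(661, 6042):
6042 = 9*661 + 93
661 = 7*93 + 10
93 = 9*10 + 3
10 = 3*3 + 1
3 = 3*1 + 0
gcd = 1, so a unique solution mod 6042 exists.
Back-substitute for the Bézout coefficients:
1 = 10 − 3·3
1 = −3·93 + 28·10
1 = 28·661 − 199·93
1 = −199·6042 + 1819·661
So 661·(1819) ≡ 1 (mod 6042), giving 661⁻¹ ≡ 1819.
x ≡ 661⁻¹·1465 ≡ 1819·1465 ≡ 313 (mod 6042).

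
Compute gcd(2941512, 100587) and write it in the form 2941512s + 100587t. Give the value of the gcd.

Repeated division:
2941512 = 29·100587 + 24489
100587 = 4·24489 + 2631
24489 = 9·2631 + 810
2631 = 3·810 + 201
810 = 4·201 + 6
201 = 33·6 + 3
6 = 2·3 + 0
gcd(2941512, 100587) = 3.
Express as a combination:
3 = 201 − 33·6
3 = −33·810 + 133·201
3 = 133·2631 − 432·810
3 = −432·24489 + 4021·2631
3 = 4021·100587 − 16516·24489
3 = −16516·2941512 + 482985·100587
So 3 = (-16516)·2941512 + (482985)·100587.

3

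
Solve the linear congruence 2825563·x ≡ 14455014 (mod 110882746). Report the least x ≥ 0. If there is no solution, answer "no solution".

no solution

gcd(2825563, 110882746):
110882746 = 39·2825563 + 685789
2825563 = 4·685789 + 82407
685789 = 8·82407 + 26533
82407 = 3·26533 + 2808
26533 = 9·2808 + 1261
2808 = 2·1261 + 286
1261 = 4·286 + 117
286 = 2·117 + 52
117 = 2·52 + 13
52 = 4·13 + 0
gcd = 13, but 13 ∤ 14455014, so the congruence has no solution.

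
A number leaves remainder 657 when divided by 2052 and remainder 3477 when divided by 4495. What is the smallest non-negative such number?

3509577

Write x = 657 + 2052·k. Then 2052·k ≡ 3477 − 657 ≡ 2820 (mod 4495).
Need 2052⁻¹ mod 4495. Extended Euclid on (4495, 2052):
4495 = 2*2052 + 391
2052 = 5*391 + 97
391 = 4*97 + 3
97 = 32*3 + 1
3 = 3*1 + 0
Back-substitute:
1 = 97 − 32·3
1 = −32·391 + 129·97
1 = 129·2052 − 677·391
1 = −677·4495 + 1483·2052
2052⁻¹ ≡ 1483 (mod 4495), so k ≡ 1483·2820 ≡ 1710 (mod 4495).
x = 657 + 2052·1710 = 3509577.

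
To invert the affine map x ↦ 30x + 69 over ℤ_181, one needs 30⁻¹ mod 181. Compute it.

175

Extended Euclidean algorithm:
181 = 6·30 + 1
30 = 30·1 + 0
The gcd is 1. Working backward:
1 = 181 − 6·30
So 30·(-6) ≡ 1 (mod 181), and -6 ≡ 175 (mod 181).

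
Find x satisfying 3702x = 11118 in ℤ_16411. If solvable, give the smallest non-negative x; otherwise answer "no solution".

10988

First find gcd(3702, 16411):
16411 = 4*3702 + 1603
3702 = 2*1603 + 496
1603 = 3*496 + 115
496 = 4*115 + 36
115 = 3*36 + 7
36 = 5*7 + 1
7 = 7*1 + 0
gcd = 1, so a unique solution mod 16411 exists.
Back-substitute for the Bézout coefficients:
1 = 36 − 5·7
1 = −5·115 + 16·36
1 = 16·496 − 69·115
1 = −69·1603 + 223·496
1 = 223·3702 − 515·1603
1 = −515·16411 + 2283·3702
So 3702·(2283) ≡ 1 (mod 16411), giving 3702⁻¹ ≡ 2283.
x ≡ 3702⁻¹·11118 ≡ 2283·11118 ≡ 10988 (mod 16411).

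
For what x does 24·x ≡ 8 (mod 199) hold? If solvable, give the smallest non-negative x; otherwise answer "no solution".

133

First find gcd(24, 199):
199 = 8·24 + 7
24 = 3·7 + 3
7 = 2·3 + 1
3 = 3·1 + 0
gcd = 1, so a unique solution mod 199 exists.
Back-substitute for the Bézout coefficients:
1 = 7 − 2·3
1 = −2·24 + 7·7
1 = 7·199 − 58·24
So 24·(-58) ≡ 1 (mod 199), giving 24⁻¹ ≡ 141.
x ≡ 24⁻¹·8 ≡ 141·8 ≡ 133 (mod 199).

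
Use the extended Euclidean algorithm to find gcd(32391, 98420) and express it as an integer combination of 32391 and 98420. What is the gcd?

1

Apply Euclid's algorithm to 98420 and 32391:
98420 = 3·32391 + 1247
32391 = 25·1247 + 1216
1247 = 1·1216 + 31
1216 = 39·31 + 7
31 = 4·7 + 3
7 = 2·3 + 1
3 = 3·1 + 0
gcd(32391, 98420) = 1.
Express as a combination:
1 = 7 − 2·3
1 = −2·31 + 9·7
1 = 9·1216 − 353·31
1 = −353·1247 + 362·1216
1 = 362·32391 − 9403·1247
1 = −9403·98420 + 28571·32391
So 1 = (-9403)·98420 + (28571)·32391.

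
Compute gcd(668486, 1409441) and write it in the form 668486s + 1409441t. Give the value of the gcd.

1

Repeated division:
1409441 = 2×668486 + 72469
668486 = 9×72469 + 16265
72469 = 4×16265 + 7409
16265 = 2×7409 + 1447
7409 = 5×1447 + 174
1447 = 8×174 + 55
174 = 3×55 + 9
55 = 6×9 + 1
9 = 9×1 + 0
gcd(668486, 1409441) = 1.
Express as a combination:
1 = 55 − 6·9
1 = −6·174 + 19·55
1 = 19·1447 − 158·174
1 = −158·7409 + 809·1447
1 = 809·16265 − 1776·7409
1 = −1776·72469 + 7913·16265
1 = 7913·668486 − 72993·72469
1 = −72993·1409441 + 153899·668486
So 1 = (-72993)·1409441 + (153899)·668486.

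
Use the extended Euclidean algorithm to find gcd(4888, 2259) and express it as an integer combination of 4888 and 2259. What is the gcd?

1

Euclidean algorithm:
4888 = 2×2259 + 370
2259 = 6×370 + 39
370 = 9×39 + 19
39 = 2×19 + 1
19 = 19×1 + 0
gcd(4888, 2259) = 1.
Working backward:
1 = 39 − 2·19
1 = −2·370 + 19·39
1 = 19·2259 − 116·370
1 = −116·4888 + 251·2259
So 1 = (-116)·4888 + (251)·2259.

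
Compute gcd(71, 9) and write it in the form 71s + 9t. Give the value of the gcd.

Repeated division:
71 = 7*9 + 8
9 = 1*8 + 1
8 = 8*1 + 0
gcd(71, 9) = 1.
Working backward:
1 = 9 − 8
1 = −71 + 8·9
So 1 = (-1)·71 + (8)·9.

1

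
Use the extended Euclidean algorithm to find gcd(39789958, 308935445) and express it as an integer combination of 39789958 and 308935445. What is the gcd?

Apply Euclid's algorithm to 308935445 and 39789958:
308935445 = 7·39789958 + 30405739
39789958 = 1·30405739 + 9384219
30405739 = 3·9384219 + 2253082
9384219 = 4·2253082 + 371891
2253082 = 6·371891 + 21736
371891 = 17·21736 + 2379
21736 = 9·2379 + 325
2379 = 7·325 + 104
325 = 3·104 + 13
104 = 8·13 + 0
gcd(39789958, 308935445) = 13.
Working backward:
13 = 325 − 3·104
13 = −3·2379 + 22·325
13 = 22·21736 − 201·2379
13 = −201·371891 + 3439·21736
13 = 3439·2253082 − 20835·371891
13 = −20835·9384219 + 86779·2253082
13 = 86779·30405739 − 281172·9384219
13 = −281172·39789958 + 367951·30405739
13 = 367951·308935445 − 2856829·39789958
So 13 = (367951)·308935445 + (-2856829)·39789958.

13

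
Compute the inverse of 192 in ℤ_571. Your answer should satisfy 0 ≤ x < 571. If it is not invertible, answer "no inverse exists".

229

Apply the Euclidean algorithm to 571 and 192:
571 = 2·192 + 187
192 = 1·187 + 5
187 = 37·5 + 2
5 = 2·2 + 1
2 = 2·1 + 0
gcd = 1, so the inverse exists. Back-substitute:
1 = 5 − 2·2
1 = −2·187 + 75·5
1 = 75·192 − 77·187
1 = −77·571 + 229·192
So 192·229 ≡ 1 (mod 571).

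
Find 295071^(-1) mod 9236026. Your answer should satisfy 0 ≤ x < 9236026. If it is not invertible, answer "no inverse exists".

4139029

Extended Euclidean algorithm:
9236026 = 31·295071 + 88825
295071 = 3·88825 + 28596
88825 = 3·28596 + 3037
28596 = 9·3037 + 1263
3037 = 2·1263 + 511
1263 = 2·511 + 241
511 = 2·241 + 29
241 = 8·29 + 9
29 = 3·9 + 2
9 = 4·2 + 1
2 = 2·1 + 0
The gcd is 1. Working backward:
1 = 9 − 4·2
1 = −4·29 + 13·9
1 = 13·241 − 108·29
1 = −108·511 + 229·241
1 = 229·1263 − 566·511
1 = −566·3037 + 1361·1263
1 = 1361·28596 − 12815·3037
1 = −12815·88825 + 39806·28596
1 = 39806·295071 − 132233·88825
1 = −132233·9236026 + 4139029·295071
So 295071·4139029 ≡ 1 (mod 9236026).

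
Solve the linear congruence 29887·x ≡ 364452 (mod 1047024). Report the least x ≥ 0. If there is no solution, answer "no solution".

54348

First find gcd(29887, 1047024):
1047024 = 35·29887 + 979
29887 = 30·979 + 517
979 = 1·517 + 462
517 = 1·462 + 55
462 = 8·55 + 22
55 = 2·22 + 11
22 = 2·11 + 0
gcd = 11 and 11 | 364452, so solutions exist. Divide through by 11: 2717x ≡ 33132 (mod 95184).
Now find 2717⁻¹ mod 95184:
95184 = 35×2717 + 89
2717 = 30×89 + 47
89 = 1×47 + 42
47 = 1×42 + 5
42 = 8×5 + 2
5 = 2×2 + 1
2 = 2×1 + 0
Back-substitute:
1 = 5 − 2·2
1 = −2·42 + 17·5
1 = 17·47 − 19·42
1 = −19·89 + 36·47
1 = 36·2717 − 1099·89
1 = −1099·95184 + 38501·2717
So 2717⁻¹ ≡ 38501 (mod 95184).
Then x ≡ 38501·33132 ≡ 54348 (mod 95184); the smallest non-negative solution is x = 54348.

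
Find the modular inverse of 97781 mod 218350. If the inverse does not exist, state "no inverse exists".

167921

Run Euclid on (218350, 97781):
218350 = 2·97781 + 22788
97781 = 4·22788 + 6629
22788 = 3·6629 + 2901
6629 = 2·2901 + 827
2901 = 3·827 + 420
827 = 1·420 + 407
420 = 1·407 + 13
407 = 31·13 + 4
13 = 3·4 + 1
4 = 4·1 + 0
Since gcd(97781, 218350) = 1, back-substitute to write 1 as a combination:
1 = 13 − 3·4
1 = −3·407 + 94·13
1 = 94·420 − 97·407
1 = −97·827 + 191·420
1 = 191·2901 − 670·827
1 = −670·6629 + 1531·2901
1 = 1531·22788 − 5263·6629
1 = −5263·97781 + 22583·22788
1 = 22583·218350 − 50429·97781
So 97781·(-50429) ≡ 1 (mod 218350), and -50429 ≡ 167921 (mod 218350).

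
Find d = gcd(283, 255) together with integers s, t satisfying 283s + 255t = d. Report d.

1

Euclidean algorithm:
283 = 1×255 + 28
255 = 9×28 + 3
28 = 9×3 + 1
3 = 3×1 + 0
gcd(283, 255) = 1.
Back-substituting:
1 = 28 − 9·3
1 = −9·255 + 82·28
1 = 82·283 − 91·255
So 1 = (82)·283 + (-91)·255.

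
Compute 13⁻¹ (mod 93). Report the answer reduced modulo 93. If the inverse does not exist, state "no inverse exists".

43

Extended Euclidean algorithm:
93 = 7·13 + 2
13 = 6·2 + 1
2 = 2·1 + 0
The gcd is 1. Working backward:
1 = 13 − 6·2
1 = −6·93 + 43·13
So 13·43 ≡ 1 (mod 93).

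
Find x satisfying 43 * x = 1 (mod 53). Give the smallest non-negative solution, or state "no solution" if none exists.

First find gcd(43, 53):
53 = 1*43 + 10
43 = 4*10 + 3
10 = 3*3 + 1
3 = 3*1 + 0
gcd = 1, so a unique solution mod 53 exists.
Back-substitute for the Bézout coefficients:
1 = 10 − 3·3
1 = −3·43 + 13·10
1 = 13·53 − 16·43
So 43·(-16) ≡ 1 (mod 53), giving 43⁻¹ ≡ 37.
x ≡ 43⁻¹·1 ≡ 37·1 ≡ 37 (mod 53).

37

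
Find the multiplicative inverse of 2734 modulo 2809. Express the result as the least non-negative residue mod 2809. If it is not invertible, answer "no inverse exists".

2397

Extended Euclidean algorithm:
2809 = 1·2734 + 75
2734 = 36·75 + 34
75 = 2·34 + 7
34 = 4·7 + 6
7 = 1·6 + 1
6 = 6·1 + 0
The gcd is 1. Working backward:
1 = 7 − 6
1 = −34 + 5·7
1 = 5·75 − 11·34
1 = −11·2734 + 401·75
1 = 401·2809 − 412·2734
Thus 2734·(-412) ≡ 1 (mod 2809); reducing, -412 mod 2809 = 2397.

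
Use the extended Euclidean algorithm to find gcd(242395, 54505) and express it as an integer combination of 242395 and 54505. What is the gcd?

Apply Euclid's algorithm to 242395 and 54505:
242395 = 4·54505 + 24375
54505 = 2·24375 + 5755
24375 = 4·5755 + 1355
5755 = 4·1355 + 335
1355 = 4·335 + 15
335 = 22·15 + 5
15 = 3·5 + 0
gcd(242395, 54505) = 5.
Express as a combination:
5 = 335 − 22·15
5 = −22·1355 + 89·335
5 = 89·5755 − 378·1355
5 = −378·24375 + 1601·5755
5 = 1601·54505 − 3580·24375
5 = −3580·242395 + 15921·54505
So 5 = (-3580)·242395 + (15921)·54505.

5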